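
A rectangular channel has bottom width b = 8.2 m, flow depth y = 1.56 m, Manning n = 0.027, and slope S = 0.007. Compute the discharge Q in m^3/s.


For a rectangular channel, the cross-sectional area A = b * y = 8.2 * 1.56 = 12.79 m^2.
The wetted perimeter P = b + 2y = 8.2 + 2*1.56 = 11.32 m.
Hydraulic radius R = A/P = 12.79/11.32 = 1.13 m.
Velocity V = (1/n)*R^(2/3)*S^(1/2) = (1/0.027)*1.13^(2/3)*0.007^(1/2) = 3.3619 m/s.
Discharge Q = A * V = 12.79 * 3.3619 = 43.005 m^3/s.

43.005


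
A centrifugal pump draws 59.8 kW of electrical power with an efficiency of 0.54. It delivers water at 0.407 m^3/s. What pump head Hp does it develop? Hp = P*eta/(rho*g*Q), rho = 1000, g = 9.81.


Pump head formula: Hp = P * eta / (rho * g * Q).
Numerator: P * eta = 59.8 * 1000 * 0.54 = 32292.0 W.
Denominator: rho * g * Q = 1000 * 9.81 * 0.407 = 3992.67.
Hp = 32292.0 / 3992.67 = 8.09 m.

8.09


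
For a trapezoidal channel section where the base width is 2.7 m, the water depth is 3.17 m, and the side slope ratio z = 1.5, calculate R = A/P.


For a trapezoidal section with side slope z:
A = (b + z*y)*y = (2.7 + 1.5*3.17)*3.17 = 23.632 m^2.
P = b + 2*y*sqrt(1 + z^2) = 2.7 + 2*3.17*sqrt(1 + 1.5^2) = 14.13 m.
R = A/P = 23.632 / 14.13 = 1.6725 m.

1.6725


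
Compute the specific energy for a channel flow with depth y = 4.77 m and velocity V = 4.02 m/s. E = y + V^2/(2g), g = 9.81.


Specific energy E = y + V^2/(2g).
Velocity head = V^2/(2g) = 4.02^2 / (2*9.81) = 16.1604 / 19.62 = 0.8237 m.
E = 4.77 + 0.8237 = 5.5937 m.

5.5937


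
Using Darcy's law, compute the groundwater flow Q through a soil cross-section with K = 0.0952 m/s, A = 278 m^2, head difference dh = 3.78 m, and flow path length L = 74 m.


Darcy's law: Q = K * A * i, where i = dh/L.
Hydraulic gradient i = 3.78 / 74 = 0.051081.
Q = 0.0952 * 278 * 0.051081
  = 1.3519 m^3/s.

1.3519


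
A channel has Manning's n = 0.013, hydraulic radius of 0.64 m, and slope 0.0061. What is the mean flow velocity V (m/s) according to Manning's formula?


Manning's equation gives V = (1/n) * R^(2/3) * S^(1/2).
First, compute R^(2/3) = 0.64^(2/3) = 0.7427.
Next, S^(1/2) = 0.0061^(1/2) = 0.078102.
Then 1/n = 1/0.013 = 76.92.
V = 76.92 * 0.7427 * 0.078102 = 4.4618 m/s.

4.4618


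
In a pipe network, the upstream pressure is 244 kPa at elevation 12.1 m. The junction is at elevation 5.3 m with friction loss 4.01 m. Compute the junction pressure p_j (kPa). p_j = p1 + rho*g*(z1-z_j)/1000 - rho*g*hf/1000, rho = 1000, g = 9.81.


Junction pressure: p_j = p1 + rho*g*(z1 - z_j)/1000 - rho*g*hf/1000.
Elevation term = 1000*9.81*(12.1 - 5.3)/1000 = 66.708 kPa.
Friction term = 1000*9.81*4.01/1000 = 39.338 kPa.
p_j = 244 + 66.708 - 39.338 = 271.37 kPa.

271.37


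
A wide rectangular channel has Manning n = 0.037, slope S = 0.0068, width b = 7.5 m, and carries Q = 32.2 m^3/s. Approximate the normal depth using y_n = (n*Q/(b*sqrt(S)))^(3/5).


We use the wide-channel approximation y_n = (n*Q/(b*sqrt(S)))^(3/5).
sqrt(S) = sqrt(0.0068) = 0.082462.
Numerator: n*Q = 0.037 * 32.2 = 1.1914.
Denominator: b*sqrt(S) = 7.5 * 0.082462 = 0.618465.
arg = 1.9264.
y_n = 1.9264^(3/5) = 1.482 m.

1.482


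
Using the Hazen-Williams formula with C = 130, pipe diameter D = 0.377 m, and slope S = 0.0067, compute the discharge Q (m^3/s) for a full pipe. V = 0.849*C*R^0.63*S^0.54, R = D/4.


For a full circular pipe, R = D/4 = 0.377/4 = 0.0943 m.
V = 0.849 * 130 * 0.0943^0.63 * 0.0067^0.54
  = 0.849 * 130 * 0.225838 * 0.067001
  = 1.67 m/s.
Pipe area A = pi*D^2/4 = pi*0.377^2/4 = 0.1116 m^2.
Q = A * V = 0.1116 * 1.67 = 0.1864 m^3/s.

0.1864


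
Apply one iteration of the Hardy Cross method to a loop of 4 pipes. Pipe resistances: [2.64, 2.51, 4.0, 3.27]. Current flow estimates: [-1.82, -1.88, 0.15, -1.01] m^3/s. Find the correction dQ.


Numerator terms (r*Q*|Q|): 2.64*-1.82*|-1.82| = -8.7447; 2.51*-1.88*|-1.88| = -8.8713; 4.0*0.15*|0.15| = 0.09; 3.27*-1.01*|-1.01| = -3.3357.
Sum of numerator = -20.8618.
Denominator terms (r*|Q|): 2.64*|-1.82| = 4.8048; 2.51*|-1.88| = 4.7188; 4.0*|0.15| = 0.6; 3.27*|-1.01| = 3.3027.
2 * sum of denominator = 2 * 13.4263 = 26.8526.
dQ = --20.8618 / 26.8526 = 0.7769 m^3/s.

0.7769


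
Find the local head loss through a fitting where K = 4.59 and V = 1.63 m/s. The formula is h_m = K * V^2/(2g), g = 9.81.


Minor loss formula: h_m = K * V^2/(2g).
V^2 = 1.63^2 = 2.6569.
V^2/(2g) = 2.6569 / 19.62 = 0.1354 m.
h_m = 4.59 * 0.1354 = 0.6216 m.

0.6216


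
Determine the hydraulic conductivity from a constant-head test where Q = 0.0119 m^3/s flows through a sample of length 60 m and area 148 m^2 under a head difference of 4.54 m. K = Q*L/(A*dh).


From K = Q*L / (A*dh):
Numerator: Q*L = 0.0119 * 60 = 0.714.
Denominator: A*dh = 148 * 4.54 = 671.92.
K = 0.714 / 671.92 = 0.001063 m/s.

0.001063


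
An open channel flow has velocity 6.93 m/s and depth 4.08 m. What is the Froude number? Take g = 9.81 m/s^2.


The Froude number is defined as Fr = V / sqrt(g*y).
g*y = 9.81 * 4.08 = 40.0248.
sqrt(g*y) = sqrt(40.0248) = 6.3265.
Fr = 6.93 / 6.3265 = 1.0954.

1.0954


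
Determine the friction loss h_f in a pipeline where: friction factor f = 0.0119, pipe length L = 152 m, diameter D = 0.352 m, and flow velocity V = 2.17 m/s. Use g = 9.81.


Darcy-Weisbach equation: h_f = f * (L/D) * V^2/(2g).
f * L/D = 0.0119 * 152/0.352 = 5.1386.
V^2/(2g) = 2.17^2 / (2*9.81) = 4.7089 / 19.62 = 0.24 m.
h_f = 5.1386 * 0.24 = 1.233 m.

1.233


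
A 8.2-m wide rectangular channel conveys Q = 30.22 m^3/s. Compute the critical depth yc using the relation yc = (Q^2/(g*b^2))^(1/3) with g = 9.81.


Using yc = (Q^2 / (g * b^2))^(1/3):
Q^2 = 30.22^2 = 913.25.
g * b^2 = 9.81 * 8.2^2 = 9.81 * 67.24 = 659.62.
Q^2 / (g*b^2) = 913.25 / 659.62 = 1.3845.
yc = 1.3845^(1/3) = 1.1145 m.

1.1145


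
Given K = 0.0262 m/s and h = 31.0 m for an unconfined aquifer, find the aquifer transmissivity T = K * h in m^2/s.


Transmissivity is defined as T = K * h.
T = 0.0262 * 31.0
  = 0.8122 m^2/s.

0.8122


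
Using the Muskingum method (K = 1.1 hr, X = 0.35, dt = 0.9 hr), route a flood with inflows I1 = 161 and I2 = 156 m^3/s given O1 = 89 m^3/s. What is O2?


Muskingum coefficients:
denom = 2*K*(1-X) + dt = 2*1.1*(1-0.35) + 0.9 = 2.33.
C0 = (dt - 2*K*X)/denom = (0.9 - 2*1.1*0.35)/2.33 = 0.0558.
C1 = (dt + 2*K*X)/denom = (0.9 + 2*1.1*0.35)/2.33 = 0.7167.
C2 = (2*K*(1-X) - dt)/denom = 0.2275.
O2 = C0*I2 + C1*I1 + C2*O1
   = 0.0558*156 + 0.7167*161 + 0.2275*89
   = 144.34 m^3/s.

144.34


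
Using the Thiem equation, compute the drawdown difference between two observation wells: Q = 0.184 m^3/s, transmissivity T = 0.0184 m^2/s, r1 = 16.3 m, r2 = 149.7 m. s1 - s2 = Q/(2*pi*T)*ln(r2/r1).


Thiem equation: s1 - s2 = Q/(2*pi*T) * ln(r2/r1).
ln(r2/r1) = ln(149.7/16.3) = 2.2175.
Q/(2*pi*T) = 0.184 / (2*pi*0.0184) = 0.184 / 0.1156 = 1.5915.
s1 - s2 = 1.5915 * 2.2175 = 3.5292 m.

3.5292


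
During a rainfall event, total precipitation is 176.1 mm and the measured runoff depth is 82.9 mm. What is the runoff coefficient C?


The runoff coefficient C = runoff depth / rainfall depth.
C = 82.9 / 176.1
  = 0.4708.

0.4708


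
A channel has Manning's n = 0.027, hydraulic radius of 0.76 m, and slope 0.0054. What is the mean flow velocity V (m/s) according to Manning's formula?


Manning's equation gives V = (1/n) * R^(2/3) * S^(1/2).
First, compute R^(2/3) = 0.76^(2/3) = 0.8328.
Next, S^(1/2) = 0.0054^(1/2) = 0.073485.
Then 1/n = 1/0.027 = 37.04.
V = 37.04 * 0.8328 * 0.073485 = 2.2666 m/s.

2.2666


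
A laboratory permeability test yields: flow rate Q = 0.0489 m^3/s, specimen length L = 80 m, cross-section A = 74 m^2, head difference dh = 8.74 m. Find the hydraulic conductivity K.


From K = Q*L / (A*dh):
Numerator: Q*L = 0.0489 * 80 = 3.912.
Denominator: A*dh = 74 * 8.74 = 646.76.
K = 3.912 / 646.76 = 0.006049 m/s.

0.006049


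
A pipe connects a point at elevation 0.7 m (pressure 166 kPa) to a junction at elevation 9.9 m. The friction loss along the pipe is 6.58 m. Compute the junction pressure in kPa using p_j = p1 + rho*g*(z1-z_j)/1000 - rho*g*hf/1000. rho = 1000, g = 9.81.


Junction pressure: p_j = p1 + rho*g*(z1 - z_j)/1000 - rho*g*hf/1000.
Elevation term = 1000*9.81*(0.7 - 9.9)/1000 = -90.252 kPa.
Friction term = 1000*9.81*6.58/1000 = 64.55 kPa.
p_j = 166 + -90.252 - 64.55 = 11.2 kPa.

11.2


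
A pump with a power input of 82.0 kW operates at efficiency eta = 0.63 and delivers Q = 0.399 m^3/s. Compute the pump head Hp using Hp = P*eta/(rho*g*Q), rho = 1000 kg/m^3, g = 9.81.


Pump head formula: Hp = P * eta / (rho * g * Q).
Numerator: P * eta = 82.0 * 1000 * 0.63 = 51660.0 W.
Denominator: rho * g * Q = 1000 * 9.81 * 0.399 = 3914.19.
Hp = 51660.0 / 3914.19 = 13.2 m.

13.2


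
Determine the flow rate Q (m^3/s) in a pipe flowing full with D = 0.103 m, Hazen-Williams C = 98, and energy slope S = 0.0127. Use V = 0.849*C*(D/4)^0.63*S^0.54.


For a full circular pipe, R = D/4 = 0.103/4 = 0.0257 m.
V = 0.849 * 98 * 0.0257^0.63 * 0.0127^0.54
  = 0.849 * 98 * 0.099722 * 0.094635
  = 0.7852 m/s.
Pipe area A = pi*D^2/4 = pi*0.103^2/4 = 0.0083 m^2.
Q = A * V = 0.0083 * 0.7852 = 0.0065 m^3/s.

0.0065


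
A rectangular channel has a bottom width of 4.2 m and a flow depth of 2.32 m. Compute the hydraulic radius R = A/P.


For a rectangular section:
Flow area A = b * y = 4.2 * 2.32 = 9.74 m^2.
Wetted perimeter P = b + 2y = 4.2 + 2*2.32 = 8.84 m.
Hydraulic radius R = A/P = 9.74 / 8.84 = 1.1023 m.

1.1023


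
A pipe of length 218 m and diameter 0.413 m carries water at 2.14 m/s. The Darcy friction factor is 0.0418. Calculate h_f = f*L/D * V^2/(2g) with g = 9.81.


Darcy-Weisbach equation: h_f = f * (L/D) * V^2/(2g).
f * L/D = 0.0418 * 218/0.413 = 22.0639.
V^2/(2g) = 2.14^2 / (2*9.81) = 4.5796 / 19.62 = 0.2334 m.
h_f = 22.0639 * 0.2334 = 5.15 m.

5.15


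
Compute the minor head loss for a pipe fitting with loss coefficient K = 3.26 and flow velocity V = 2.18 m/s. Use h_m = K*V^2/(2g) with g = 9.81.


Minor loss formula: h_m = K * V^2/(2g).
V^2 = 2.18^2 = 4.7524.
V^2/(2g) = 4.7524 / 19.62 = 0.2422 m.
h_m = 3.26 * 0.2422 = 0.7896 m.

0.7896


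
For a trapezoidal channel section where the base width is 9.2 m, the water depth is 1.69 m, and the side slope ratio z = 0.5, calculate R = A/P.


For a trapezoidal section with side slope z:
A = (b + z*y)*y = (9.2 + 0.5*1.69)*1.69 = 16.976 m^2.
P = b + 2*y*sqrt(1 + z^2) = 9.2 + 2*1.69*sqrt(1 + 0.5^2) = 12.979 m.
R = A/P = 16.976 / 12.979 = 1.308 m.

1.308


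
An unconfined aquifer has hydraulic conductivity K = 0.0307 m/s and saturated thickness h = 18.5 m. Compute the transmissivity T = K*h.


Transmissivity is defined as T = K * h.
T = 0.0307 * 18.5
  = 0.568 m^2/s.

0.568


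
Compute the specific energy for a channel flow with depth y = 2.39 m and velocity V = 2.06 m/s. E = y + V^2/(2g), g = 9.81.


Specific energy E = y + V^2/(2g).
Velocity head = V^2/(2g) = 2.06^2 / (2*9.81) = 4.2436 / 19.62 = 0.2163 m.
E = 2.39 + 0.2163 = 2.6063 m.

2.6063


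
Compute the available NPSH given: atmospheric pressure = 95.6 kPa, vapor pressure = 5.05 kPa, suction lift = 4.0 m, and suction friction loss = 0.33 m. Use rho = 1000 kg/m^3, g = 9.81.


NPSHa = p_atm/(rho*g) - z_s - hf_s - p_vap/(rho*g).
p_atm/(rho*g) = 95.6*1000 / (1000*9.81) = 9.745 m.
p_vap/(rho*g) = 5.05*1000 / (1000*9.81) = 0.515 m.
NPSHa = 9.745 - 4.0 - 0.33 - 0.515
      = 4.9 m.

4.9


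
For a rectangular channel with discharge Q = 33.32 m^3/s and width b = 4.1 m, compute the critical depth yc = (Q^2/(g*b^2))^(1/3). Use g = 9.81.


Using yc = (Q^2 / (g * b^2))^(1/3):
Q^2 = 33.32^2 = 1110.22.
g * b^2 = 9.81 * 4.1^2 = 9.81 * 16.81 = 164.91.
Q^2 / (g*b^2) = 1110.22 / 164.91 = 6.7323.
yc = 6.7323^(1/3) = 1.8882 m.

1.8882


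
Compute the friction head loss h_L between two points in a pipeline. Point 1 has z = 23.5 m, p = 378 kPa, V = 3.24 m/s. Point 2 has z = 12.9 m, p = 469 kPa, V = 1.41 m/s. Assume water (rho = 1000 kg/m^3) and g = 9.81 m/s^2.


Total head at each section: H = z + p/(rho*g) + V^2/(2g).
H1 = 23.5 + 378*1000/(1000*9.81) + 3.24^2/(2*9.81)
   = 23.5 + 38.532 + 0.535
   = 62.567 m.
H2 = 12.9 + 469*1000/(1000*9.81) + 1.41^2/(2*9.81)
   = 12.9 + 47.808 + 0.1013
   = 60.81 m.
h_L = H1 - H2 = 62.567 - 60.81 = 1.757 m.

1.757


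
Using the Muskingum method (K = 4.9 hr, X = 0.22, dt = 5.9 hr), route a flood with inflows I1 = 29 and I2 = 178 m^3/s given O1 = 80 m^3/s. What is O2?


Muskingum coefficients:
denom = 2*K*(1-X) + dt = 2*4.9*(1-0.22) + 5.9 = 13.544.
C0 = (dt - 2*K*X)/denom = (5.9 - 2*4.9*0.22)/13.544 = 0.2764.
C1 = (dt + 2*K*X)/denom = (5.9 + 2*4.9*0.22)/13.544 = 0.5948.
C2 = (2*K*(1-X) - dt)/denom = 0.1288.
O2 = C0*I2 + C1*I1 + C2*O1
   = 0.2764*178 + 0.5948*29 + 0.1288*80
   = 76.76 m^3/s.

76.76


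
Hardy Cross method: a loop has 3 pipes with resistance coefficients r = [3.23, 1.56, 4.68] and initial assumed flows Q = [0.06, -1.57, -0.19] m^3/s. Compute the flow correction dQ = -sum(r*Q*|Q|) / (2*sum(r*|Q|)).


Numerator terms (r*Q*|Q|): 3.23*0.06*|0.06| = 0.0116; 1.56*-1.57*|-1.57| = -3.8452; 4.68*-0.19*|-0.19| = -0.1689.
Sum of numerator = -4.0026.
Denominator terms (r*|Q|): 3.23*|0.06| = 0.1938; 1.56*|-1.57| = 2.4492; 4.68*|-0.19| = 0.8892.
2 * sum of denominator = 2 * 3.5322 = 7.0644.
dQ = --4.0026 / 7.0644 = 0.5666 m^3/s.

0.5666


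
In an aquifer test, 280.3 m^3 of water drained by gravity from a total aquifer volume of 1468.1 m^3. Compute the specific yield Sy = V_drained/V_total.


Specific yield Sy = Volume drained / Total volume.
Sy = 280.3 / 1468.1
   = 0.1909.

0.1909


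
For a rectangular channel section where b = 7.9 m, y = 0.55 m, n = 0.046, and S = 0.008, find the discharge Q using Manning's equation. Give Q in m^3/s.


For a rectangular channel, the cross-sectional area A = b * y = 7.9 * 0.55 = 4.35 m^2.
The wetted perimeter P = b + 2y = 7.9 + 2*0.55 = 9.0 m.
Hydraulic radius R = A/P = 4.35/9.0 = 0.4828 m.
Velocity V = (1/n)*R^(2/3)*S^(1/2) = (1/0.046)*0.4828^(2/3)*0.008^(1/2) = 1.1966 m/s.
Discharge Q = A * V = 4.35 * 1.1966 = 5.199 m^3/s.

5.199


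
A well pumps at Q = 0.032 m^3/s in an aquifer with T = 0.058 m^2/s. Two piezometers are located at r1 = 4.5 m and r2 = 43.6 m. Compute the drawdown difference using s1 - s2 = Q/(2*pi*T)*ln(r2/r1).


Thiem equation: s1 - s2 = Q/(2*pi*T) * ln(r2/r1).
ln(r2/r1) = ln(43.6/4.5) = 2.271.
Q/(2*pi*T) = 0.032 / (2*pi*0.058) = 0.032 / 0.3644 = 0.0878.
s1 - s2 = 0.0878 * 2.271 = 0.1994 m.

0.1994


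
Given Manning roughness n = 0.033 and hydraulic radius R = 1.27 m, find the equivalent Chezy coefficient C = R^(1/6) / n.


The Chezy coefficient relates to Manning's n through C = R^(1/6) / n.
R^(1/6) = 1.27^(1/6) = 1.04064.
C = 1.04064 / 0.033 = 31.53 m^(1/2)/s.

31.53


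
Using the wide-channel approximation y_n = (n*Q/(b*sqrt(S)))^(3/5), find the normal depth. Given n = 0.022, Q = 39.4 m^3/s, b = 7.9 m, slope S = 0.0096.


We use the wide-channel approximation y_n = (n*Q/(b*sqrt(S)))^(3/5).
sqrt(S) = sqrt(0.0096) = 0.09798.
Numerator: n*Q = 0.022 * 39.4 = 0.8668.
Denominator: b*sqrt(S) = 7.9 * 0.09798 = 0.774042.
arg = 1.1198.
y_n = 1.1198^(3/5) = 1.0703 m.

1.0703


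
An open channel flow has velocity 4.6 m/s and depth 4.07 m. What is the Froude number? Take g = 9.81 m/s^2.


The Froude number is defined as Fr = V / sqrt(g*y).
g*y = 9.81 * 4.07 = 39.9267.
sqrt(g*y) = sqrt(39.9267) = 6.3188.
Fr = 4.6 / 6.3188 = 0.728.

0.728


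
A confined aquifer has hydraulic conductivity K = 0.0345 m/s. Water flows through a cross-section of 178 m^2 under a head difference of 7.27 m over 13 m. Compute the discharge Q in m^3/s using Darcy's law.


Darcy's law: Q = K * A * i, where i = dh/L.
Hydraulic gradient i = 7.27 / 13 = 0.559231.
Q = 0.0345 * 178 * 0.559231
  = 3.4342 m^3/s.

3.4342


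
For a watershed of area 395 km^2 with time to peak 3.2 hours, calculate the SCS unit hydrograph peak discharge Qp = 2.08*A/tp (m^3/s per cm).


SCS formula: Qp = 2.08 * A / tp.
Qp = 2.08 * 395 / 3.2
   = 821.6 / 3.2
   = 256.75 m^3/s per cm.

256.75


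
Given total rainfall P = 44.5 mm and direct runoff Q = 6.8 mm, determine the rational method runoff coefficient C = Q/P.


The runoff coefficient C = runoff depth / rainfall depth.
C = 6.8 / 44.5
  = 0.1528.

0.1528


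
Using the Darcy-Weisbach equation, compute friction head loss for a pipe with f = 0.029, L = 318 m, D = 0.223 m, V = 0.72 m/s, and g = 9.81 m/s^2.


Darcy-Weisbach equation: h_f = f * (L/D) * V^2/(2g).
f * L/D = 0.029 * 318/0.223 = 41.3543.
V^2/(2g) = 0.72^2 / (2*9.81) = 0.5184 / 19.62 = 0.0264 m.
h_f = 41.3543 * 0.0264 = 1.093 m.

1.093


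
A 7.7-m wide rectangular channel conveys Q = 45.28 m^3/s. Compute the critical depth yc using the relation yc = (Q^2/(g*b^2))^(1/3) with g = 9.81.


Using yc = (Q^2 / (g * b^2))^(1/3):
Q^2 = 45.28^2 = 2050.28.
g * b^2 = 9.81 * 7.7^2 = 9.81 * 59.29 = 581.63.
Q^2 / (g*b^2) = 2050.28 / 581.63 = 3.5251.
yc = 3.5251^(1/3) = 1.5219 m.

1.5219


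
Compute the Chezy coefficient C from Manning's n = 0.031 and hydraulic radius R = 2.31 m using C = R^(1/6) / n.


The Chezy coefficient relates to Manning's n through C = R^(1/6) / n.
R^(1/6) = 2.31^(1/6) = 1.149746.
C = 1.149746 / 0.031 = 37.09 m^(1/2)/s.

37.09


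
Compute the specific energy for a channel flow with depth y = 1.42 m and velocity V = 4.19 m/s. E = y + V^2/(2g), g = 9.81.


Specific energy E = y + V^2/(2g).
Velocity head = V^2/(2g) = 4.19^2 / (2*9.81) = 17.5561 / 19.62 = 0.8948 m.
E = 1.42 + 0.8948 = 2.3148 m.

2.3148


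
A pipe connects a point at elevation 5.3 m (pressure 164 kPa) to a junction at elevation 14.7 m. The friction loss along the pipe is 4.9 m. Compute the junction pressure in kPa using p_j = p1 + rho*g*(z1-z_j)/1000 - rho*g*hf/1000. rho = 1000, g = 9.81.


Junction pressure: p_j = p1 + rho*g*(z1 - z_j)/1000 - rho*g*hf/1000.
Elevation term = 1000*9.81*(5.3 - 14.7)/1000 = -92.214 kPa.
Friction term = 1000*9.81*4.9/1000 = 48.069 kPa.
p_j = 164 + -92.214 - 48.069 = 23.72 kPa.

23.72


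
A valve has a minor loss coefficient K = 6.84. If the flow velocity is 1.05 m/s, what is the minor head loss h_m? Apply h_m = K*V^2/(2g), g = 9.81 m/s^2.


Minor loss formula: h_m = K * V^2/(2g).
V^2 = 1.05^2 = 1.1025.
V^2/(2g) = 1.1025 / 19.62 = 0.0562 m.
h_m = 6.84 * 0.0562 = 0.3844 m.

0.3844


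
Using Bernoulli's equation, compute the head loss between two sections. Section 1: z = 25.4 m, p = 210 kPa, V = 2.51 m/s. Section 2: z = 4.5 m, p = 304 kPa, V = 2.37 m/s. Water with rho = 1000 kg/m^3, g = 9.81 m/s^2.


Total head at each section: H = z + p/(rho*g) + V^2/(2g).
H1 = 25.4 + 210*1000/(1000*9.81) + 2.51^2/(2*9.81)
   = 25.4 + 21.407 + 0.3211
   = 47.128 m.
H2 = 4.5 + 304*1000/(1000*9.81) + 2.37^2/(2*9.81)
   = 4.5 + 30.989 + 0.2863
   = 35.775 m.
h_L = H1 - H2 = 47.128 - 35.775 = 11.353 m.

11.353


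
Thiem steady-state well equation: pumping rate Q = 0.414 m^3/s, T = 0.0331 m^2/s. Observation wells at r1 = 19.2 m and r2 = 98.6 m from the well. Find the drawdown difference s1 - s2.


Thiem equation: s1 - s2 = Q/(2*pi*T) * ln(r2/r1).
ln(r2/r1) = ln(98.6/19.2) = 1.6362.
Q/(2*pi*T) = 0.414 / (2*pi*0.0331) = 0.414 / 0.208 = 1.9906.
s1 - s2 = 1.9906 * 1.6362 = 3.257 m.

3.257


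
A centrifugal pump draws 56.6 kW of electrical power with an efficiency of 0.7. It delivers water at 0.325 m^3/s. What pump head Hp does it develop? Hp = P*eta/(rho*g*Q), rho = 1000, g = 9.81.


Pump head formula: Hp = P * eta / (rho * g * Q).
Numerator: P * eta = 56.6 * 1000 * 0.7 = 39620.0 W.
Denominator: rho * g * Q = 1000 * 9.81 * 0.325 = 3188.25.
Hp = 39620.0 / 3188.25 = 12.43 m.

12.43


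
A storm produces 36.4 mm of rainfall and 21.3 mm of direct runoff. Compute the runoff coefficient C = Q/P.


The runoff coefficient C = runoff depth / rainfall depth.
C = 21.3 / 36.4
  = 0.5852.

0.5852


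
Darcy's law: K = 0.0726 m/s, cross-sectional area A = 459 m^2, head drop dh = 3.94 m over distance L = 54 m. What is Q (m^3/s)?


Darcy's law: Q = K * A * i, where i = dh/L.
Hydraulic gradient i = 3.94 / 54 = 0.072963.
Q = 0.0726 * 459 * 0.072963
  = 2.4314 m^3/s.

2.4314


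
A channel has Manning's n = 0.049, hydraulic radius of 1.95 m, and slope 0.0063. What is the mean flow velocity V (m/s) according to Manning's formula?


Manning's equation gives V = (1/n) * R^(2/3) * S^(1/2).
First, compute R^(2/3) = 1.95^(2/3) = 1.5608.
Next, S^(1/2) = 0.0063^(1/2) = 0.079373.
Then 1/n = 1/0.049 = 20.41.
V = 20.41 * 1.5608 * 0.079373 = 2.5283 m/s.

2.5283


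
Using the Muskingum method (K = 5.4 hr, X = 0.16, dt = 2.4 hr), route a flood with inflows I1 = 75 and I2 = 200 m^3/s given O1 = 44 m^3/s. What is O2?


Muskingum coefficients:
denom = 2*K*(1-X) + dt = 2*5.4*(1-0.16) + 2.4 = 11.472.
C0 = (dt - 2*K*X)/denom = (2.4 - 2*5.4*0.16)/11.472 = 0.0586.
C1 = (dt + 2*K*X)/denom = (2.4 + 2*5.4*0.16)/11.472 = 0.3598.
C2 = (2*K*(1-X) - dt)/denom = 0.5816.
O2 = C0*I2 + C1*I1 + C2*O1
   = 0.0586*200 + 0.3598*75 + 0.5816*44
   = 64.29 m^3/s.

64.29


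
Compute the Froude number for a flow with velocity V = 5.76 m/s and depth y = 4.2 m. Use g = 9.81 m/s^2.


The Froude number is defined as Fr = V / sqrt(g*y).
g*y = 9.81 * 4.2 = 41.202.
sqrt(g*y) = sqrt(41.202) = 6.4189.
Fr = 5.76 / 6.4189 = 0.8974.

0.8974


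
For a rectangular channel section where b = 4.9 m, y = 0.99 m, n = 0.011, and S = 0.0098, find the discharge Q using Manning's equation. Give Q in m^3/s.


For a rectangular channel, the cross-sectional area A = b * y = 4.9 * 0.99 = 4.85 m^2.
The wetted perimeter P = b + 2y = 4.9 + 2*0.99 = 6.88 m.
Hydraulic radius R = A/P = 4.85/6.88 = 0.7051 m.
Velocity V = (1/n)*R^(2/3)*S^(1/2) = (1/0.011)*0.7051^(2/3)*0.0098^(1/2) = 7.1293 m/s.
Discharge Q = A * V = 4.85 * 7.1293 = 34.584 m^3/s.

34.584


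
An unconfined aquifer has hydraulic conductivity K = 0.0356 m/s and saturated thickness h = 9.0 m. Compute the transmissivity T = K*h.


Transmissivity is defined as T = K * h.
T = 0.0356 * 9.0
  = 0.3204 m^2/s.

0.3204


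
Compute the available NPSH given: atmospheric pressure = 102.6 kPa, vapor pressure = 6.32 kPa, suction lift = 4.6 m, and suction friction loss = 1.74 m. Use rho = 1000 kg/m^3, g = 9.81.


NPSHa = p_atm/(rho*g) - z_s - hf_s - p_vap/(rho*g).
p_atm/(rho*g) = 102.6*1000 / (1000*9.81) = 10.459 m.
p_vap/(rho*g) = 6.32*1000 / (1000*9.81) = 0.644 m.
NPSHa = 10.459 - 4.6 - 1.74 - 0.644
      = 3.47 m.

3.47


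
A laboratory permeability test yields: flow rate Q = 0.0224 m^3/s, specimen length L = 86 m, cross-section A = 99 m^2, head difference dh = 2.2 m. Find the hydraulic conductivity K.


From K = Q*L / (A*dh):
Numerator: Q*L = 0.0224 * 86 = 1.9264.
Denominator: A*dh = 99 * 2.2 = 217.8.
K = 1.9264 / 217.8 = 0.008845 m/s.

0.008845


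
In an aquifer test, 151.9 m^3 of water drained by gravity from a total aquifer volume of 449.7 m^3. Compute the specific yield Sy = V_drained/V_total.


Specific yield Sy = Volume drained / Total volume.
Sy = 151.9 / 449.7
   = 0.3378.

0.3378


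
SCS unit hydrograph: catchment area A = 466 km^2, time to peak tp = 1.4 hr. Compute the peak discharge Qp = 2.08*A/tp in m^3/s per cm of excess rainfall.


SCS formula: Qp = 2.08 * A / tp.
Qp = 2.08 * 466 / 1.4
   = 969.28 / 1.4
   = 692.34 m^3/s per cm.

692.34


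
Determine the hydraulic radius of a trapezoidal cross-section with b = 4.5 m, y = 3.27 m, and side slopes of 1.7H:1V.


For a trapezoidal section with side slope z:
A = (b + z*y)*y = (4.5 + 1.7*3.27)*3.27 = 32.893 m^2.
P = b + 2*y*sqrt(1 + z^2) = 4.5 + 2*3.27*sqrt(1 + 1.7^2) = 17.399 m.
R = A/P = 32.893 / 17.399 = 1.8905 m.

1.8905


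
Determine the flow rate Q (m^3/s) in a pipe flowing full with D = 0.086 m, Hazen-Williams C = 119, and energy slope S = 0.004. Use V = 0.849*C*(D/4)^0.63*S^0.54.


For a full circular pipe, R = D/4 = 0.086/4 = 0.0215 m.
V = 0.849 * 119 * 0.0215^0.63 * 0.004^0.54
  = 0.849 * 119 * 0.089009 * 0.050712
  = 0.456 m/s.
Pipe area A = pi*D^2/4 = pi*0.086^2/4 = 0.0058 m^2.
Q = A * V = 0.0058 * 0.456 = 0.0026 m^3/s.

0.0026


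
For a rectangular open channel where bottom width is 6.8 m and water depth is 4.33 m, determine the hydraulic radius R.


For a rectangular section:
Flow area A = b * y = 6.8 * 4.33 = 29.44 m^2.
Wetted perimeter P = b + 2y = 6.8 + 2*4.33 = 15.46 m.
Hydraulic radius R = A/P = 29.44 / 15.46 = 1.9045 m.

1.9045


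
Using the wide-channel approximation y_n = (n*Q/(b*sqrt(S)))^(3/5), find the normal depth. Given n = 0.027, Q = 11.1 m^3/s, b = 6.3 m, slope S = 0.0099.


We use the wide-channel approximation y_n = (n*Q/(b*sqrt(S)))^(3/5).
sqrt(S) = sqrt(0.0099) = 0.099499.
Numerator: n*Q = 0.027 * 11.1 = 0.2997.
Denominator: b*sqrt(S) = 6.3 * 0.099499 = 0.626844.
arg = 0.4781.
y_n = 0.4781^(3/5) = 0.6423 m.

0.6423


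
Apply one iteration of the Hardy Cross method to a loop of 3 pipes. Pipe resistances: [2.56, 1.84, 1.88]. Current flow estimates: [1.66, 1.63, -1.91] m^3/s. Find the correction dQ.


Numerator terms (r*Q*|Q|): 2.56*1.66*|1.66| = 7.0543; 1.84*1.63*|1.63| = 4.8887; 1.88*-1.91*|-1.91| = -6.8584.
Sum of numerator = 5.0846.
Denominator terms (r*|Q|): 2.56*|1.66| = 4.2496; 1.84*|1.63| = 2.9992; 1.88*|-1.91| = 3.5908.
2 * sum of denominator = 2 * 10.8396 = 21.6792.
dQ = -5.0846 / 21.6792 = -0.2345 m^3/s.

-0.2345


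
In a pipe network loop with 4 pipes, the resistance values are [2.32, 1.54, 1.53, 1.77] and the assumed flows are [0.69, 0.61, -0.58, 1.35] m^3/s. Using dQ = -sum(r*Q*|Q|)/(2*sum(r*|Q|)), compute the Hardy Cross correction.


Numerator terms (r*Q*|Q|): 2.32*0.69*|0.69| = 1.1046; 1.54*0.61*|0.61| = 0.573; 1.53*-0.58*|-0.58| = -0.5147; 1.77*1.35*|1.35| = 3.2258.
Sum of numerator = 4.3887.
Denominator terms (r*|Q|): 2.32*|0.69| = 1.6008; 1.54*|0.61| = 0.9394; 1.53*|-0.58| = 0.8874; 1.77*|1.35| = 2.3895.
2 * sum of denominator = 2 * 5.8171 = 11.6342.
dQ = -4.3887 / 11.6342 = -0.3772 m^3/s.

-0.3772


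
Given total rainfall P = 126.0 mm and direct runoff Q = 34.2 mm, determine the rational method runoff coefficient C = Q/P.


The runoff coefficient C = runoff depth / rainfall depth.
C = 34.2 / 126.0
  = 0.2714.

0.2714


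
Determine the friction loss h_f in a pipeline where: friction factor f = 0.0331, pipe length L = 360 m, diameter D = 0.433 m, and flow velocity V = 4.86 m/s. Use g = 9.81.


Darcy-Weisbach equation: h_f = f * (L/D) * V^2/(2g).
f * L/D = 0.0331 * 360/0.433 = 27.5196.
V^2/(2g) = 4.86^2 / (2*9.81) = 23.6196 / 19.62 = 1.2039 m.
h_f = 27.5196 * 1.2039 = 33.13 m.

33.13


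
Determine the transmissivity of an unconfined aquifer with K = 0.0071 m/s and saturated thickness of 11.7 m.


Transmissivity is defined as T = K * h.
T = 0.0071 * 11.7
  = 0.0831 m^2/s.

0.0831


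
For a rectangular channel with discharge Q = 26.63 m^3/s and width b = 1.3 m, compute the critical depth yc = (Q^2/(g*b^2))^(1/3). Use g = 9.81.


Using yc = (Q^2 / (g * b^2))^(1/3):
Q^2 = 26.63^2 = 709.16.
g * b^2 = 9.81 * 1.3^2 = 9.81 * 1.69 = 16.58.
Q^2 / (g*b^2) = 709.16 / 16.58 = 42.772.
yc = 42.772^(1/3) = 3.4973 m.

3.4973


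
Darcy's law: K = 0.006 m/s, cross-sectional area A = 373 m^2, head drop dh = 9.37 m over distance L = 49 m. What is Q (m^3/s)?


Darcy's law: Q = K * A * i, where i = dh/L.
Hydraulic gradient i = 9.37 / 49 = 0.191224.
Q = 0.006 * 373 * 0.191224
  = 0.428 m^3/s.

0.428


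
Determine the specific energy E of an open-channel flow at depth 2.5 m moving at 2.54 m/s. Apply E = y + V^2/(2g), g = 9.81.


Specific energy E = y + V^2/(2g).
Velocity head = V^2/(2g) = 2.54^2 / (2*9.81) = 6.4516 / 19.62 = 0.3288 m.
E = 2.5 + 0.3288 = 2.8288 m.

2.8288


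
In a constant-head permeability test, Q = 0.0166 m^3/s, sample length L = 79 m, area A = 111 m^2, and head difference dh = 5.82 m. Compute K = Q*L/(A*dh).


From K = Q*L / (A*dh):
Numerator: Q*L = 0.0166 * 79 = 1.3114.
Denominator: A*dh = 111 * 5.82 = 646.02.
K = 1.3114 / 646.02 = 0.00203 m/s.

0.00203


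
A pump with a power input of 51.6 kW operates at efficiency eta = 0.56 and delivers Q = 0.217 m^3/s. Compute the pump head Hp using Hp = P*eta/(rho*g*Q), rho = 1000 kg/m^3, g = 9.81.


Pump head formula: Hp = P * eta / (rho * g * Q).
Numerator: P * eta = 51.6 * 1000 * 0.56 = 28896.0 W.
Denominator: rho * g * Q = 1000 * 9.81 * 0.217 = 2128.77.
Hp = 28896.0 / 2128.77 = 13.57 m.

13.57


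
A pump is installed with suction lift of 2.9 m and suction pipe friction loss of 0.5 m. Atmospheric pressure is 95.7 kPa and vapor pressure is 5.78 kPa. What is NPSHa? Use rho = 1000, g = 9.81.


NPSHa = p_atm/(rho*g) - z_s - hf_s - p_vap/(rho*g).
p_atm/(rho*g) = 95.7*1000 / (1000*9.81) = 9.755 m.
p_vap/(rho*g) = 5.78*1000 / (1000*9.81) = 0.589 m.
NPSHa = 9.755 - 2.9 - 0.5 - 0.589
      = 5.77 m.

5.77


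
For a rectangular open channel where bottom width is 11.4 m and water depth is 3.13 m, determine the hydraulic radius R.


For a rectangular section:
Flow area A = b * y = 11.4 * 3.13 = 35.68 m^2.
Wetted perimeter P = b + 2y = 11.4 + 2*3.13 = 17.66 m.
Hydraulic radius R = A/P = 35.68 / 17.66 = 2.0205 m.

2.0205


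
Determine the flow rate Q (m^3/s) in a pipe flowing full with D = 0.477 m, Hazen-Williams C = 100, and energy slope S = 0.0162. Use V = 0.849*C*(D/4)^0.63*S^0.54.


For a full circular pipe, R = D/4 = 0.477/4 = 0.1192 m.
V = 0.849 * 100 * 0.1192^0.63 * 0.0162^0.54
  = 0.849 * 100 * 0.26192 * 0.107929
  = 2.4 m/s.
Pipe area A = pi*D^2/4 = pi*0.477^2/4 = 0.1787 m^2.
Q = A * V = 0.1787 * 2.4 = 0.4289 m^3/s.

0.4289


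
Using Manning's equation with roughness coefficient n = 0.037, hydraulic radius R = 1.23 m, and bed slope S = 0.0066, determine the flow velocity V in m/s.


Manning's equation gives V = (1/n) * R^(2/3) * S^(1/2).
First, compute R^(2/3) = 1.23^(2/3) = 1.148.
Next, S^(1/2) = 0.0066^(1/2) = 0.08124.
Then 1/n = 1/0.037 = 27.03.
V = 27.03 * 1.148 * 0.08124 = 2.5206 m/s.

2.5206


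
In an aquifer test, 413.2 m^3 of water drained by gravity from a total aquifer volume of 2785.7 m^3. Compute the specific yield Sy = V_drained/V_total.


Specific yield Sy = Volume drained / Total volume.
Sy = 413.2 / 2785.7
   = 0.1483.

0.1483


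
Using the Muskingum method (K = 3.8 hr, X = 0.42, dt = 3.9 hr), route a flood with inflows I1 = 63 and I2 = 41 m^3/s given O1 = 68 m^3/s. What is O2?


Muskingum coefficients:
denom = 2*K*(1-X) + dt = 2*3.8*(1-0.42) + 3.9 = 8.308.
C0 = (dt - 2*K*X)/denom = (3.9 - 2*3.8*0.42)/8.308 = 0.0852.
C1 = (dt + 2*K*X)/denom = (3.9 + 2*3.8*0.42)/8.308 = 0.8536.
C2 = (2*K*(1-X) - dt)/denom = 0.0611.
O2 = C0*I2 + C1*I1 + C2*O1
   = 0.0852*41 + 0.8536*63 + 0.0611*68
   = 61.43 m^3/s.

61.43


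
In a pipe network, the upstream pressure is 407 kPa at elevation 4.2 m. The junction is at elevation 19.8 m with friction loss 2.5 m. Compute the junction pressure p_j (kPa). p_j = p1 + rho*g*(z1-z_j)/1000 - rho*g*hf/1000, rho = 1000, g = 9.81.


Junction pressure: p_j = p1 + rho*g*(z1 - z_j)/1000 - rho*g*hf/1000.
Elevation term = 1000*9.81*(4.2 - 19.8)/1000 = -153.036 kPa.
Friction term = 1000*9.81*2.5/1000 = 24.525 kPa.
p_j = 407 + -153.036 - 24.525 = 229.44 kPa.

229.44


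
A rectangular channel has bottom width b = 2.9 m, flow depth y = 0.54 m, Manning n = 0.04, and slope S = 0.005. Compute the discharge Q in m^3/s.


For a rectangular channel, the cross-sectional area A = b * y = 2.9 * 0.54 = 1.57 m^2.
The wetted perimeter P = b + 2y = 2.9 + 2*0.54 = 3.98 m.
Hydraulic radius R = A/P = 1.57/3.98 = 0.3935 m.
Velocity V = (1/n)*R^(2/3)*S^(1/2) = (1/0.04)*0.3935^(2/3)*0.005^(1/2) = 0.9492 m/s.
Discharge Q = A * V = 1.57 * 0.9492 = 1.486 m^3/s.

1.486


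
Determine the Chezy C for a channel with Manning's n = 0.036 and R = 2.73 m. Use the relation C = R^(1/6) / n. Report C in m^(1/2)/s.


The Chezy coefficient relates to Manning's n through C = R^(1/6) / n.
R^(1/6) = 2.73^(1/6) = 1.182208.
C = 1.182208 / 0.036 = 32.84 m^(1/2)/s.

32.84


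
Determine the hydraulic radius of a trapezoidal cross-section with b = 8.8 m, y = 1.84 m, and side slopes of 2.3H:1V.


For a trapezoidal section with side slope z:
A = (b + z*y)*y = (8.8 + 2.3*1.84)*1.84 = 23.979 m^2.
P = b + 2*y*sqrt(1 + z^2) = 8.8 + 2*1.84*sqrt(1 + 2.3^2) = 18.029 m.
R = A/P = 23.979 / 18.029 = 1.33 m.

1.33


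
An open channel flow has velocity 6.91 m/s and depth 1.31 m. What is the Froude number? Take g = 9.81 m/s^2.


The Froude number is defined as Fr = V / sqrt(g*y).
g*y = 9.81 * 1.31 = 12.8511.
sqrt(g*y) = sqrt(12.8511) = 3.5848.
Fr = 6.91 / 3.5848 = 1.9276.

1.9276


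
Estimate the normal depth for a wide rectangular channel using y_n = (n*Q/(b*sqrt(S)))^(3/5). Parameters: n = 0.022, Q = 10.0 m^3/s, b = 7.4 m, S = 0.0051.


We use the wide-channel approximation y_n = (n*Q/(b*sqrt(S)))^(3/5).
sqrt(S) = sqrt(0.0051) = 0.071414.
Numerator: n*Q = 0.022 * 10.0 = 0.22.
Denominator: b*sqrt(S) = 7.4 * 0.071414 = 0.528464.
arg = 0.4163.
y_n = 0.4163^(3/5) = 0.5911 m.

0.5911


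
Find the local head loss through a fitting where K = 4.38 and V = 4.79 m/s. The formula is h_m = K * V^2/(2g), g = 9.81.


Minor loss formula: h_m = K * V^2/(2g).
V^2 = 4.79^2 = 22.9441.
V^2/(2g) = 22.9441 / 19.62 = 1.1694 m.
h_m = 4.38 * 1.1694 = 5.1221 m.

5.1221


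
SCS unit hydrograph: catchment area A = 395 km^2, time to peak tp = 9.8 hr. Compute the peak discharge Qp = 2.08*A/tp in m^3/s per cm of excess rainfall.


SCS formula: Qp = 2.08 * A / tp.
Qp = 2.08 * 395 / 9.8
   = 821.6 / 9.8
   = 83.84 m^3/s per cm.

83.84


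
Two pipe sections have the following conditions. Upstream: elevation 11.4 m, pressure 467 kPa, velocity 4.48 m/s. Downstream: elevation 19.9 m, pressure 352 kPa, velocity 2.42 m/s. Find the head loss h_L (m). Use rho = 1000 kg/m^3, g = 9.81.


Total head at each section: H = z + p/(rho*g) + V^2/(2g).
H1 = 11.4 + 467*1000/(1000*9.81) + 4.48^2/(2*9.81)
   = 11.4 + 47.604 + 1.023
   = 60.027 m.
H2 = 19.9 + 352*1000/(1000*9.81) + 2.42^2/(2*9.81)
   = 19.9 + 35.882 + 0.2985
   = 56.08 m.
h_L = H1 - H2 = 60.027 - 56.08 = 3.947 m.

3.947


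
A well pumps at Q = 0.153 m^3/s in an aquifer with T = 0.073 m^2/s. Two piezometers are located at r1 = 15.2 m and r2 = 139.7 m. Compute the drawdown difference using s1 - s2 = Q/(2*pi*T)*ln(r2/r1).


Thiem equation: s1 - s2 = Q/(2*pi*T) * ln(r2/r1).
ln(r2/r1) = ln(139.7/15.2) = 2.2182.
Q/(2*pi*T) = 0.153 / (2*pi*0.073) = 0.153 / 0.4587 = 0.3336.
s1 - s2 = 0.3336 * 2.2182 = 0.7399 m.

0.7399


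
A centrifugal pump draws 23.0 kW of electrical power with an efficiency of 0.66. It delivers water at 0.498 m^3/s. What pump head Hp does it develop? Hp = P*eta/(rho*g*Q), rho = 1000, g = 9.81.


Pump head formula: Hp = P * eta / (rho * g * Q).
Numerator: P * eta = 23.0 * 1000 * 0.66 = 15180.0 W.
Denominator: rho * g * Q = 1000 * 9.81 * 0.498 = 4885.38.
Hp = 15180.0 / 4885.38 = 3.11 m.

3.11


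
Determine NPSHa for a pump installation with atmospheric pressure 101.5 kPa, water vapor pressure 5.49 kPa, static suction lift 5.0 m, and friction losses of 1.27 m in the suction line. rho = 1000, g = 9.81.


NPSHa = p_atm/(rho*g) - z_s - hf_s - p_vap/(rho*g).
p_atm/(rho*g) = 101.5*1000 / (1000*9.81) = 10.347 m.
p_vap/(rho*g) = 5.49*1000 / (1000*9.81) = 0.56 m.
NPSHa = 10.347 - 5.0 - 1.27 - 0.56
      = 3.52 m.

3.52


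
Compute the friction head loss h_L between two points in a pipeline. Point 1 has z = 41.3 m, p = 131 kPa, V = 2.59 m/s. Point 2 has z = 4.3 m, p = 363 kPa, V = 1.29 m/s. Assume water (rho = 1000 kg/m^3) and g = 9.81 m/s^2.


Total head at each section: H = z + p/(rho*g) + V^2/(2g).
H1 = 41.3 + 131*1000/(1000*9.81) + 2.59^2/(2*9.81)
   = 41.3 + 13.354 + 0.3419
   = 54.996 m.
H2 = 4.3 + 363*1000/(1000*9.81) + 1.29^2/(2*9.81)
   = 4.3 + 37.003 + 0.0848
   = 41.388 m.
h_L = H1 - H2 = 54.996 - 41.388 = 13.608 m.

13.608


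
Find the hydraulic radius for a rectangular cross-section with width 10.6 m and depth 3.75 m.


For a rectangular section:
Flow area A = b * y = 10.6 * 3.75 = 39.75 m^2.
Wetted perimeter P = b + 2y = 10.6 + 2*3.75 = 18.1 m.
Hydraulic radius R = A/P = 39.75 / 18.1 = 2.1961 m.

2.1961


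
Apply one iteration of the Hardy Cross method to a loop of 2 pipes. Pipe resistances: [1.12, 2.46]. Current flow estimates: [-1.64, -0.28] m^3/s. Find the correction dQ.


Numerator terms (r*Q*|Q|): 1.12*-1.64*|-1.64| = -3.0124; 2.46*-0.28*|-0.28| = -0.1929.
Sum of numerator = -3.2052.
Denominator terms (r*|Q|): 1.12*|-1.64| = 1.8368; 2.46*|-0.28| = 0.6888.
2 * sum of denominator = 2 * 2.5256 = 5.0512.
dQ = --3.2052 / 5.0512 = 0.6345 m^3/s.

0.6345


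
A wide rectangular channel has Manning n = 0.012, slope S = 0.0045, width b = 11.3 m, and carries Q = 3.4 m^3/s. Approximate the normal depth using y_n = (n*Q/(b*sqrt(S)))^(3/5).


We use the wide-channel approximation y_n = (n*Q/(b*sqrt(S)))^(3/5).
sqrt(S) = sqrt(0.0045) = 0.067082.
Numerator: n*Q = 0.012 * 3.4 = 0.0408.
Denominator: b*sqrt(S) = 11.3 * 0.067082 = 0.758027.
arg = 0.0538.
y_n = 0.0538^(3/5) = 0.1732 m.

0.1732


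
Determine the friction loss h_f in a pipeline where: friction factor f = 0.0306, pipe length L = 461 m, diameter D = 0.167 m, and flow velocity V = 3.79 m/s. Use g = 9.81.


Darcy-Weisbach equation: h_f = f * (L/D) * V^2/(2g).
f * L/D = 0.0306 * 461/0.167 = 84.4707.
V^2/(2g) = 3.79^2 / (2*9.81) = 14.3641 / 19.62 = 0.7321 m.
h_f = 84.4707 * 0.7321 = 61.842 m.

61.842


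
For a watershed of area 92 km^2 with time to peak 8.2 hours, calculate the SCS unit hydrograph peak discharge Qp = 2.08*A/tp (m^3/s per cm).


SCS formula: Qp = 2.08 * A / tp.
Qp = 2.08 * 92 / 8.2
   = 191.36 / 8.2
   = 23.34 m^3/s per cm.

23.34


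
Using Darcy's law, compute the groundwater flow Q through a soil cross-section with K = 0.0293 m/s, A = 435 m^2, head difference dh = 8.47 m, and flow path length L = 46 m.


Darcy's law: Q = K * A * i, where i = dh/L.
Hydraulic gradient i = 8.47 / 46 = 0.18413.
Q = 0.0293 * 435 * 0.18413
  = 2.3468 m^3/s.

2.3468


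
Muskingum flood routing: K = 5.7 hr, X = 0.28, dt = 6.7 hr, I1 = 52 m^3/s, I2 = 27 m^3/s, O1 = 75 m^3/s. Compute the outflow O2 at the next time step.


Muskingum coefficients:
denom = 2*K*(1-X) + dt = 2*5.7*(1-0.28) + 6.7 = 14.908.
C0 = (dt - 2*K*X)/denom = (6.7 - 2*5.7*0.28)/14.908 = 0.2353.
C1 = (dt + 2*K*X)/denom = (6.7 + 2*5.7*0.28)/14.908 = 0.6635.
C2 = (2*K*(1-X) - dt)/denom = 0.1012.
O2 = C0*I2 + C1*I1 + C2*O1
   = 0.2353*27 + 0.6635*52 + 0.1012*75
   = 48.44 m^3/s.

48.44


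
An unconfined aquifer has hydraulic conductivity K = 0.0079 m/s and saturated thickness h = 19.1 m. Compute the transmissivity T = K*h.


Transmissivity is defined as T = K * h.
T = 0.0079 * 19.1
  = 0.1509 m^2/s.

0.1509


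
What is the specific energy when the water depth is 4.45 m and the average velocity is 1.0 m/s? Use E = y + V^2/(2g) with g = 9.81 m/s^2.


Specific energy E = y + V^2/(2g).
Velocity head = V^2/(2g) = 1.0^2 / (2*9.81) = 1.0 / 19.62 = 0.051 m.
E = 4.45 + 0.051 = 4.501 m.

4.501


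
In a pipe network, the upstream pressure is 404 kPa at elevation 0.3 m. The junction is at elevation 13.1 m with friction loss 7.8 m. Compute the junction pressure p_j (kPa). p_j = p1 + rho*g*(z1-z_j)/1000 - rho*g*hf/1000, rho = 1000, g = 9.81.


Junction pressure: p_j = p1 + rho*g*(z1 - z_j)/1000 - rho*g*hf/1000.
Elevation term = 1000*9.81*(0.3 - 13.1)/1000 = -125.568 kPa.
Friction term = 1000*9.81*7.8/1000 = 76.518 kPa.
p_j = 404 + -125.568 - 76.518 = 201.91 kPa.

201.91


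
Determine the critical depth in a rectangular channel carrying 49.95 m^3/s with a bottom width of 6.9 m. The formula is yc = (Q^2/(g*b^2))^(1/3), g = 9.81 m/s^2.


Using yc = (Q^2 / (g * b^2))^(1/3):
Q^2 = 49.95^2 = 2495.0.
g * b^2 = 9.81 * 6.9^2 = 9.81 * 47.61 = 467.05.
Q^2 / (g*b^2) = 2495.0 / 467.05 = 5.342.
yc = 5.342^(1/3) = 1.7481 m.

1.7481


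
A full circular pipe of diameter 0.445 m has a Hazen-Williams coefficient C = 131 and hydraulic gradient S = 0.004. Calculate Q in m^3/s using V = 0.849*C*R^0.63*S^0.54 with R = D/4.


For a full circular pipe, R = D/4 = 0.445/4 = 0.1113 m.
V = 0.849 * 131 * 0.1113^0.63 * 0.004^0.54
  = 0.849 * 131 * 0.250708 * 0.050712
  = 1.414 m/s.
Pipe area A = pi*D^2/4 = pi*0.445^2/4 = 0.1555 m^2.
Q = A * V = 0.1555 * 1.414 = 0.2199 m^3/s.

0.2199
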